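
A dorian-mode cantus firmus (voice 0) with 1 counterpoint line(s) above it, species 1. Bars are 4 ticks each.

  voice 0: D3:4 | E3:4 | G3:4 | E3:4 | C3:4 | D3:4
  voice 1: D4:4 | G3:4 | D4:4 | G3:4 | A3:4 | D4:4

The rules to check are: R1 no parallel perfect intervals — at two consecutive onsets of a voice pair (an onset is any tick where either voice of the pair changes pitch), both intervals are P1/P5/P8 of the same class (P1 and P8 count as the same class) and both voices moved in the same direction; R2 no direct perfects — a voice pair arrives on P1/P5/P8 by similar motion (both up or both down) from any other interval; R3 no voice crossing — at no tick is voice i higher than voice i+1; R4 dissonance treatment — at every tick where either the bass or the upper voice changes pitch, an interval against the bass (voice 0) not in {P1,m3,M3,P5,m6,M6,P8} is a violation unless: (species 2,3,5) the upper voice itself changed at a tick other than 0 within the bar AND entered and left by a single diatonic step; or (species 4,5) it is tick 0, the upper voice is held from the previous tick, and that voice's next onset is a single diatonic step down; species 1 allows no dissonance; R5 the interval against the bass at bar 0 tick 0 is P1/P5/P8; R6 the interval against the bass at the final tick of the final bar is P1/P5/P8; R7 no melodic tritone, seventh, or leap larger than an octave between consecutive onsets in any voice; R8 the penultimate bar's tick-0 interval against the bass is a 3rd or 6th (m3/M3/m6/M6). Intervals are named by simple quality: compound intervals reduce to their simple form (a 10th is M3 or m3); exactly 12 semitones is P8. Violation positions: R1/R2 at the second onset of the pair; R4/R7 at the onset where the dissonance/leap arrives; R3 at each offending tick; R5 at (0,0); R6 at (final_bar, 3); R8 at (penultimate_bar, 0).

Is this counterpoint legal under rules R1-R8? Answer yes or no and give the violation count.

bar 0: v0=D3 v1=D4 (P8)
bar 1: v0=E3 v1=G3 (m3)
bar 2: v0=G3 v1=D4 (P5)
bar 3: v0=E3 v1=G3 (m3)
bar 4: v0=C3 v1=A3 (M6)
bar 5: v0=D3 v1=D4 (P8)
  R2 @ bar2.0: E3/G3 m3 -> G3/D4 P5 similar
  R2 @ bar5.0: C3/A3 M6 -> D3/D4 P8 similar

No (2 violations)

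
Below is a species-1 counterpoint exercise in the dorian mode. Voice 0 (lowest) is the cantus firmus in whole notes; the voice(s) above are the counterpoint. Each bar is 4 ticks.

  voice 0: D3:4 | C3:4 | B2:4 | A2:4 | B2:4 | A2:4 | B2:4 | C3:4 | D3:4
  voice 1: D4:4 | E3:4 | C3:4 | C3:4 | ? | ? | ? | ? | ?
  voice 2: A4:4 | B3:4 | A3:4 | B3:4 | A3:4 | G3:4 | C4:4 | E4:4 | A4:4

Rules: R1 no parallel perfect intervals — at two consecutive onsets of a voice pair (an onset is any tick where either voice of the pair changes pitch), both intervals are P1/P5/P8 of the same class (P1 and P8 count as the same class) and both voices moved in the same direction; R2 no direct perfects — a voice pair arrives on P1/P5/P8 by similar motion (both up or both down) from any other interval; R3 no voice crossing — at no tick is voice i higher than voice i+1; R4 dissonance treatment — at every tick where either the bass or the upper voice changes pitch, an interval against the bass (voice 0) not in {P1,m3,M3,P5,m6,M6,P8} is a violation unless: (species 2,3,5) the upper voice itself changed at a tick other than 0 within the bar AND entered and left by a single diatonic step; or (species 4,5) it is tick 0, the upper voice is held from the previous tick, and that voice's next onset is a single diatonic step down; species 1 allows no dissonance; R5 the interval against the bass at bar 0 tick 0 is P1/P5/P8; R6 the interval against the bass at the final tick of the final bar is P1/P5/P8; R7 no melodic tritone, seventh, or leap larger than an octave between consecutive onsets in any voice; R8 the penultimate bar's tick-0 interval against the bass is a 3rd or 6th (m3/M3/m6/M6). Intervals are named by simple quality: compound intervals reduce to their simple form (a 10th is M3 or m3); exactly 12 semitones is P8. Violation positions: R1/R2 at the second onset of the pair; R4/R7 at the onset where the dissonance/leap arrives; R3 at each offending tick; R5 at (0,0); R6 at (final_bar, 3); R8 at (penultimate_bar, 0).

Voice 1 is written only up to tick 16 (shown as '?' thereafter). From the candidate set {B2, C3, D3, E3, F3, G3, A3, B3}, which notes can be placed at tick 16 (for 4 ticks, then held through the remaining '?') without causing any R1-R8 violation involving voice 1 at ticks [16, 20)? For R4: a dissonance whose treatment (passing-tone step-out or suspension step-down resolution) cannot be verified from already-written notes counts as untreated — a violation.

{B2, D3, G3}

B2: legal
C3: violates R4
D3: legal
E3: violates R4
F3: violates R4
G3: legal
A3: violates R4
B3: violates R2,R3,R7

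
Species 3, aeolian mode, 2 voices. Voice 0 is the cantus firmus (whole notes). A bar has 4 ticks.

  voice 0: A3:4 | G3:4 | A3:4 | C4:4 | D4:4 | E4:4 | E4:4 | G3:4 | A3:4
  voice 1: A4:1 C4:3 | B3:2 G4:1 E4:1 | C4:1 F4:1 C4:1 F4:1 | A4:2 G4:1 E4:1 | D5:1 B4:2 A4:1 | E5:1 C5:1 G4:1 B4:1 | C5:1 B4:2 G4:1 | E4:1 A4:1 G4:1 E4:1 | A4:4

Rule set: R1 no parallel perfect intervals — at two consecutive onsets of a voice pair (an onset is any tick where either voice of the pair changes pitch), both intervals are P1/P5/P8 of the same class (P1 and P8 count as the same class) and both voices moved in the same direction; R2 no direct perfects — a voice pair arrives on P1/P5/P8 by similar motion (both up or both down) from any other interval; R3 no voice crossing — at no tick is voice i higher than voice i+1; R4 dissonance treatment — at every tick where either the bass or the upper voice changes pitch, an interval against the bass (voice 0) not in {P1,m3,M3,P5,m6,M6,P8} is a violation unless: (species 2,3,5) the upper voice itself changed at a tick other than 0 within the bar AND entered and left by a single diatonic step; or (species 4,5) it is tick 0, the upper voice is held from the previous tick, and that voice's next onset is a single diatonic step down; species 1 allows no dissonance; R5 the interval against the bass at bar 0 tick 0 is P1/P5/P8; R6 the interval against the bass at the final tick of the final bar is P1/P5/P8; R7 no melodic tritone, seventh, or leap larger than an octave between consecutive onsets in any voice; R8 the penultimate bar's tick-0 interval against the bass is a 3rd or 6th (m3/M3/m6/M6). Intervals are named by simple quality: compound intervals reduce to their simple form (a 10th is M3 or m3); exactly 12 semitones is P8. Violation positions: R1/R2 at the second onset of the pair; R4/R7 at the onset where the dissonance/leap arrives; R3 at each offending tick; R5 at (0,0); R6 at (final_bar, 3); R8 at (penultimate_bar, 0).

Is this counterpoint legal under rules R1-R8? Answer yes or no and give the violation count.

No (5 violations)

bar 0: v0=A3 v1=A4 (P8)
bar 1: v0=G3 v1=B3 (M3)
bar 2: v0=A3 v1=C4 (m3)
bar 3: v0=C4 v1=A4 (M6)
bar 4: v0=D4 v1=D5 (P8)
bar 5: v0=E4 v1=E5 (P8)
bar 6: v0=E4 v1=C5 (m6)
bar 7: v0=G3 v1=E4 (M6)
bar 8: v0=A3 v1=A4 (P8)
  R2 @ bar4.0: C4/E4 M3 -> D4/D5 P8 similar
  R7 @ bar4.0: E4->D5 leap 10st
  R2 @ bar5.0: D4/A4 P5 -> E4/E5 P8 similar
  R4 @ bar7.1: G3/A4 M2 untreated
  R2 @ bar8.0: G3/E4 M6 -> A3/A4 P8 similar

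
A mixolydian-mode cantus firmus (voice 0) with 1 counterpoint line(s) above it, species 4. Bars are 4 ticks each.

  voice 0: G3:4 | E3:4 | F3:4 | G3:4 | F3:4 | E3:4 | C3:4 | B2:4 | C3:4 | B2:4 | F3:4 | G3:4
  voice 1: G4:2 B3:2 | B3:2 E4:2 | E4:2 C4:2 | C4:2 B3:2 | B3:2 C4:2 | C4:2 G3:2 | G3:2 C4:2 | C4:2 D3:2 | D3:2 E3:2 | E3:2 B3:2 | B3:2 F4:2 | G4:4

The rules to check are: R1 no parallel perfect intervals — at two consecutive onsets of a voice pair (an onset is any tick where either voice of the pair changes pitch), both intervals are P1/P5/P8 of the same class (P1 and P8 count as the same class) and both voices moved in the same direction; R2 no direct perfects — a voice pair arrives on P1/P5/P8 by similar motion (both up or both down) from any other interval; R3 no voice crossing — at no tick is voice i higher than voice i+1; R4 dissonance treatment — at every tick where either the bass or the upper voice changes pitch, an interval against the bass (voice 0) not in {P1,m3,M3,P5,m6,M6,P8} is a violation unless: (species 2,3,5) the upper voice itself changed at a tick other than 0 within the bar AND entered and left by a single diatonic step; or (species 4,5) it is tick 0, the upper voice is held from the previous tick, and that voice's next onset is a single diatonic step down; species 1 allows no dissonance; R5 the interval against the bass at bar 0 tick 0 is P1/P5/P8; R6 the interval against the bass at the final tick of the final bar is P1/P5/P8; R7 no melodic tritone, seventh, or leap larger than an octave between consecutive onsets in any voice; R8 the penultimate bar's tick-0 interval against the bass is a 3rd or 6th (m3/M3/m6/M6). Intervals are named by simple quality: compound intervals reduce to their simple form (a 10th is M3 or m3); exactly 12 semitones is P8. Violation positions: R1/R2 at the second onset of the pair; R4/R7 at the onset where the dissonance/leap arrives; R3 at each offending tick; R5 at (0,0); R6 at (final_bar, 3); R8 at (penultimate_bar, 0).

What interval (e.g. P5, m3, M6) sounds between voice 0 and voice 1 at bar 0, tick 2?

voice 0=G3 voice 1=B3 -> M3

M3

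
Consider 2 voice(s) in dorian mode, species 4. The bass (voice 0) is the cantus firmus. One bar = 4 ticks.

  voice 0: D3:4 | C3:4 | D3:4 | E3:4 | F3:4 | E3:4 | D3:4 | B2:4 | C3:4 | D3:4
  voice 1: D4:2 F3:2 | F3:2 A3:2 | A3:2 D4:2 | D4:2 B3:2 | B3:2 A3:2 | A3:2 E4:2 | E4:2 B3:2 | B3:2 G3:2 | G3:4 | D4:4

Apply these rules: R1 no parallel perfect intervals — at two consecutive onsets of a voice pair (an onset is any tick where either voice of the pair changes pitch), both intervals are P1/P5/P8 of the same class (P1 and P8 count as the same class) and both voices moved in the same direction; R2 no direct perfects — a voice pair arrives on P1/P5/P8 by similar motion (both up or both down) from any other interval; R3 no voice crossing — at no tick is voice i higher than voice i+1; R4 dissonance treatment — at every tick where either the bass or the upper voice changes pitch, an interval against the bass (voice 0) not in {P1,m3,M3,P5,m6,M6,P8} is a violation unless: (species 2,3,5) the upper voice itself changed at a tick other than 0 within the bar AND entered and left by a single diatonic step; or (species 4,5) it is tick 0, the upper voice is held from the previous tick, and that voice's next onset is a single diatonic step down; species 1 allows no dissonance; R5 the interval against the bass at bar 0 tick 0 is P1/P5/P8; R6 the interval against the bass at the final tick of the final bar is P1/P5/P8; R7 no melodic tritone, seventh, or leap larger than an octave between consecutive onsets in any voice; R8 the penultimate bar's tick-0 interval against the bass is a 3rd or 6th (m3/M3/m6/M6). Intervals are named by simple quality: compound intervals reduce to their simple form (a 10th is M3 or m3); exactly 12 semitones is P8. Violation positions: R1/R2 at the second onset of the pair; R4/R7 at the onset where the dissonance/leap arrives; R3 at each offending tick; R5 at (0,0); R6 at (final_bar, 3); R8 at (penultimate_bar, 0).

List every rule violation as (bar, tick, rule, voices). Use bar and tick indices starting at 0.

bar 0: v0=D3 v1=D4 downbeat P8
bar 1: v0=C3 v1=F3 downbeat P4
bar 2: v0=D3 v1=A3 downbeat P5
bar 3: v0=E3 v1=D4 downbeat m7
bar 4: v0=F3 v1=B3 downbeat TT
bar 5: v0=E3 v1=A3 downbeat P4
bar 6: v0=D3 v1=E4 downbeat M2
bar 7: v0=B2 v1=B3 downbeat P8
bar 8: v0=C3 v1=G3 downbeat P5
bar 9: v0=D3 v1=D4 downbeat P8
  -> R4 @ bar 1 tick 0 v(0, 1): C3/F3 P4 untreated
  -> R4 @ bar 3 tick 0 v(0, 1): E3/D4 m7 untreated
  -> R4 @ bar 5 tick 0 v(0, 1): E3/A3 P4 untreated
  -> R4 @ bar 6 tick 0 v(0, 1): D3/E4 M2 untreated
  -> R8 @ bar 8 tick 0 v(0, 1): penult P5 not 3rd/6th
  -> R2 @ bar 9 tick 0 v(0, 1): C3/G3 P5 -> D3/D4 P8 similar

(1, 0, R4, (0, 1))
(3, 0, R4, (0, 1))
(5, 0, R4, (0, 1))
(6, 0, R4, (0, 1))
(8, 0, R8, (0, 1))
(9, 0, R2, (0, 1))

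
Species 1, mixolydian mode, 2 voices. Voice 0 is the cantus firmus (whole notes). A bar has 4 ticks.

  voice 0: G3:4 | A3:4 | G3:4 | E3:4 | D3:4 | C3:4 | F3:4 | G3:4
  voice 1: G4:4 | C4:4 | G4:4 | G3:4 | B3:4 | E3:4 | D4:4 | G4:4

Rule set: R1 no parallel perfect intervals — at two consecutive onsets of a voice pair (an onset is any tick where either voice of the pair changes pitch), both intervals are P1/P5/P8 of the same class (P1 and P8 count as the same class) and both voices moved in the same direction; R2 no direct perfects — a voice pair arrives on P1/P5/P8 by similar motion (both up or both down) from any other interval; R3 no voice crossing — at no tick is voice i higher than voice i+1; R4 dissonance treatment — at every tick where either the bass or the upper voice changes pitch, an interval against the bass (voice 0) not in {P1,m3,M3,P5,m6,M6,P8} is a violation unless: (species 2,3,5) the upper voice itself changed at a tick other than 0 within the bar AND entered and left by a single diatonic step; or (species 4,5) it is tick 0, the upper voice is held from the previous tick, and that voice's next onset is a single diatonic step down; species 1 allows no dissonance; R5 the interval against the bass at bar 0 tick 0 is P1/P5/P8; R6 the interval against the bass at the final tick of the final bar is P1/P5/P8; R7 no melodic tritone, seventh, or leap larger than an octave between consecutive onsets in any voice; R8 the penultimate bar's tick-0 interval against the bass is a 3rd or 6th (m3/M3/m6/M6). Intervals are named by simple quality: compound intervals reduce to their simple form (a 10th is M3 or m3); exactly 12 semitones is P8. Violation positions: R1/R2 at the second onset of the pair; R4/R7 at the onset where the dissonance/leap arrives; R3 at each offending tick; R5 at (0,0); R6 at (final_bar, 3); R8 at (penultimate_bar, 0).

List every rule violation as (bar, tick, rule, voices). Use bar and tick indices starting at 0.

bar 0: v0=G3 v1=G4 downbeat P8
bar 1: v0=A3 v1=C4 downbeat m3
bar 2: v0=G3 v1=G4 downbeat P8
bar 3: v0=E3 v1=G3 downbeat m3
bar 4: v0=D3 v1=B3 downbeat M6
bar 5: v0=C3 v1=E3 downbeat M3
bar 6: v0=F3 v1=D4 downbeat M6
bar 7: v0=G3 v1=G4 downbeat P8
  -> R7 @ bar 6 tick 0 v(1,): E3->D4 leap 10st
  -> R2 @ bar 7 tick 0 v(0, 1): F3/D4 M6 -> G3/G4 P8 similar

(6, 0, R7, (1,))
(7, 0, R2, (0, 1))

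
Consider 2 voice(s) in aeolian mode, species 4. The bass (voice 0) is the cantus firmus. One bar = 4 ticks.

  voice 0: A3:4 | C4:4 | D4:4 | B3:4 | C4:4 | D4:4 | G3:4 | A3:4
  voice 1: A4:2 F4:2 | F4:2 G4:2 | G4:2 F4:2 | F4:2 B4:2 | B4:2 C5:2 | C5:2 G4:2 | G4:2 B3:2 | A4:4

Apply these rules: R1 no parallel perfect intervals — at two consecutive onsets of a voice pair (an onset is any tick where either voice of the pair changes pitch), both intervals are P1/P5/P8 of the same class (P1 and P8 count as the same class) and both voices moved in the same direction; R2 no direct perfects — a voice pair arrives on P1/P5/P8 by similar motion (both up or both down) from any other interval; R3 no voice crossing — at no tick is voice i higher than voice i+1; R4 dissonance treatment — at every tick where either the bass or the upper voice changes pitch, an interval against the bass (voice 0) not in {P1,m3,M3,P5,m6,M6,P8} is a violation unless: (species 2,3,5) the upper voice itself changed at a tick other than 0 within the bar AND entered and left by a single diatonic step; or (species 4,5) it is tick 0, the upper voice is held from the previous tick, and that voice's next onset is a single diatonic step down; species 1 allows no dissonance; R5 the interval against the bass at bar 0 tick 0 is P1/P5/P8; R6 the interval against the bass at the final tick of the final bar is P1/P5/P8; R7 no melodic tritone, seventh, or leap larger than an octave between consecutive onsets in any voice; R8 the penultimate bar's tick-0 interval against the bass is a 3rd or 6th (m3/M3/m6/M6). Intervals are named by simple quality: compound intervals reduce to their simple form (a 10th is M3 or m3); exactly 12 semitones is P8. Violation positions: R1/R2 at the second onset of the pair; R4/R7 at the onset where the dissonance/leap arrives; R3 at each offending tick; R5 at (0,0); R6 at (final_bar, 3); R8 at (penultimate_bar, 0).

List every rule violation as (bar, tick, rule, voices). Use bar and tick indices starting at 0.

(1, 0, R4, (0, 1))
(3, 0, R4, (0, 1))
(3, 2, R7, (1,))
(4, 0, R4, (0, 1))
(5, 0, R4, (0, 1))
(5, 2, R4, (0, 1))
(6, 0, R8, (0, 1))
(7, 0, R2, (0, 1))
(7, 0, R7, (1,))

bar 0: v0=A3 v1=A4 downbeat P8
bar 1: v0=C4 v1=F4 downbeat P4
bar 2: v0=D4 v1=G4 downbeat P4
bar 3: v0=B3 v1=F4 downbeat TT
bar 4: v0=C4 v1=B4 downbeat M7
bar 5: v0=D4 v1=C5 downbeat m7
bar 6: v0=G3 v1=G4 downbeat P8
bar 7: v0=A3 v1=A4 downbeat P8
  -> R4 @ bar 1 tick 0 v(0, 1): C4/F4 P4 untreated
  -> R4 @ bar 3 tick 0 v(0, 1): B3/F4 TT untreated
  -> R7 @ bar 3 tick 2 v(1,): F4->B4 leap 6st
  -> R4 @ bar 4 tick 0 v(0, 1): C4/B4 M7 untreated
  -> R4 @ bar 5 tick 0 v(0, 1): D4/C5 m7 untreated
  -> R4 @ bar 5 tick 2 v(0, 1): D4/G4 P4 untreated
  -> R8 @ bar 6 tick 0 v(0, 1): penult P8 not 3rd/6th
  -> R2 @ bar 7 tick 0 v(0, 1): G3/B3 M3 -> A3/A4 P8 similar
  -> R7 @ bar 7 tick 0 v(1,): B3->A4 leap 10st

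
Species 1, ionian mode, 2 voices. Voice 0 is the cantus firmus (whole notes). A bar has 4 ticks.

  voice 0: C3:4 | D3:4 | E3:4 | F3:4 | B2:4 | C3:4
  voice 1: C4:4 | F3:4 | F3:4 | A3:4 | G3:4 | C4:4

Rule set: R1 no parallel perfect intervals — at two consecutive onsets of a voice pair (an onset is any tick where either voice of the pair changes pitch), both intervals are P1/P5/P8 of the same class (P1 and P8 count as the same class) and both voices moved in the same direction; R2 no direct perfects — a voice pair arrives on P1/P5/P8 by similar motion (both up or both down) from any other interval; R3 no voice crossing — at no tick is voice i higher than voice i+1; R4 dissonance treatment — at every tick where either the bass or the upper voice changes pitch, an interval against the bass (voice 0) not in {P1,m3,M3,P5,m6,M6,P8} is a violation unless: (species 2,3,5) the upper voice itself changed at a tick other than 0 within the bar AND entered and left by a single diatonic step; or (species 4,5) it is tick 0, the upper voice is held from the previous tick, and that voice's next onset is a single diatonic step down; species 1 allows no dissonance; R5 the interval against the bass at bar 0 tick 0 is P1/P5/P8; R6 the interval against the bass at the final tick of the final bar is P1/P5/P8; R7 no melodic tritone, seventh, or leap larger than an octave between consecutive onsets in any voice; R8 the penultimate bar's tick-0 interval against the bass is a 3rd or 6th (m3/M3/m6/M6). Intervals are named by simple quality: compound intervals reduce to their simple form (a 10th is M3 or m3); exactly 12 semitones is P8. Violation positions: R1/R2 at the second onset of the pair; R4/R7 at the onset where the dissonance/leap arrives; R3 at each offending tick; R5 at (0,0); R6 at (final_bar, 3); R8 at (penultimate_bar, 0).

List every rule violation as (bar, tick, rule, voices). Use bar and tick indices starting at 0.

(2, 0, R4, (0, 1))
(4, 0, R7, (0,))
(5, 0, R2, (0, 1))

bar 0: v0=C3 v1=C4 downbeat P8
bar 1: v0=D3 v1=F3 downbeat m3
bar 2: v0=E3 v1=F3 downbeat m2
bar 3: v0=F3 v1=A3 downbeat M3
bar 4: v0=B2 v1=G3 downbeat m6
bar 5: v0=C3 v1=C4 downbeat P8
  -> R4 @ bar 2 tick 0 v(0, 1): E3/F3 m2 untreated
  -> R7 @ bar 4 tick 0 v(0,): F3->B2 leap 6st
  -> R2 @ bar 5 tick 0 v(0, 1): B2/G3 m6 -> C3/C4 P8 similar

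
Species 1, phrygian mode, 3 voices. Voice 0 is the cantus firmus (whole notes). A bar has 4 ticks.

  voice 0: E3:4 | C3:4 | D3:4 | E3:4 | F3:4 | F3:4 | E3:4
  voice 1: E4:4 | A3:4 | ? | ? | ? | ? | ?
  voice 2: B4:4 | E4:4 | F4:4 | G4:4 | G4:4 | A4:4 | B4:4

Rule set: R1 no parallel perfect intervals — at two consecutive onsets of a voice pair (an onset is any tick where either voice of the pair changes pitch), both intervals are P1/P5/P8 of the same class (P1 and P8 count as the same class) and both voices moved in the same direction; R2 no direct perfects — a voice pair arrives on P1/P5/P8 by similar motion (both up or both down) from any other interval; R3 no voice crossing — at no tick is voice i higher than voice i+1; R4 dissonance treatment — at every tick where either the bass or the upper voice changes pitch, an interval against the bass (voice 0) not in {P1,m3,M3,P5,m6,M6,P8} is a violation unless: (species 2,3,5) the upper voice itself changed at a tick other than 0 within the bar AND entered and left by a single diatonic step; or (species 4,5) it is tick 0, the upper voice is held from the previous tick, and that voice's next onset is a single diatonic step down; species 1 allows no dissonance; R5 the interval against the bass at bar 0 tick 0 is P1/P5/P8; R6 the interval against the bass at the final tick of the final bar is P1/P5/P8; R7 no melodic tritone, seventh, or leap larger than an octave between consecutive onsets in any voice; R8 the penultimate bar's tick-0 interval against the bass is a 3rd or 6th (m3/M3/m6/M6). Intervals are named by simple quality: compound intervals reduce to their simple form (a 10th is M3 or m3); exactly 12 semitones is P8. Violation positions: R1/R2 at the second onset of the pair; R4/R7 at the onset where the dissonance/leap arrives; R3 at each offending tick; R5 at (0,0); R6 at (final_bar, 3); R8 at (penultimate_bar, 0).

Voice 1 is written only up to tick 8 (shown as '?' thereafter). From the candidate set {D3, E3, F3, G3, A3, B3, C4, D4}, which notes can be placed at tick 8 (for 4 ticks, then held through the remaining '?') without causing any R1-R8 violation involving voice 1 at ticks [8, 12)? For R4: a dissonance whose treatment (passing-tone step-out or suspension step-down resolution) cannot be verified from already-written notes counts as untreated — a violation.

D3: legal
E3: violates R4
F3: legal
G3: violates R4
A3: legal
B3: legal
C4: violates R4
D4: violates R2

{A3, B3, D3, F3}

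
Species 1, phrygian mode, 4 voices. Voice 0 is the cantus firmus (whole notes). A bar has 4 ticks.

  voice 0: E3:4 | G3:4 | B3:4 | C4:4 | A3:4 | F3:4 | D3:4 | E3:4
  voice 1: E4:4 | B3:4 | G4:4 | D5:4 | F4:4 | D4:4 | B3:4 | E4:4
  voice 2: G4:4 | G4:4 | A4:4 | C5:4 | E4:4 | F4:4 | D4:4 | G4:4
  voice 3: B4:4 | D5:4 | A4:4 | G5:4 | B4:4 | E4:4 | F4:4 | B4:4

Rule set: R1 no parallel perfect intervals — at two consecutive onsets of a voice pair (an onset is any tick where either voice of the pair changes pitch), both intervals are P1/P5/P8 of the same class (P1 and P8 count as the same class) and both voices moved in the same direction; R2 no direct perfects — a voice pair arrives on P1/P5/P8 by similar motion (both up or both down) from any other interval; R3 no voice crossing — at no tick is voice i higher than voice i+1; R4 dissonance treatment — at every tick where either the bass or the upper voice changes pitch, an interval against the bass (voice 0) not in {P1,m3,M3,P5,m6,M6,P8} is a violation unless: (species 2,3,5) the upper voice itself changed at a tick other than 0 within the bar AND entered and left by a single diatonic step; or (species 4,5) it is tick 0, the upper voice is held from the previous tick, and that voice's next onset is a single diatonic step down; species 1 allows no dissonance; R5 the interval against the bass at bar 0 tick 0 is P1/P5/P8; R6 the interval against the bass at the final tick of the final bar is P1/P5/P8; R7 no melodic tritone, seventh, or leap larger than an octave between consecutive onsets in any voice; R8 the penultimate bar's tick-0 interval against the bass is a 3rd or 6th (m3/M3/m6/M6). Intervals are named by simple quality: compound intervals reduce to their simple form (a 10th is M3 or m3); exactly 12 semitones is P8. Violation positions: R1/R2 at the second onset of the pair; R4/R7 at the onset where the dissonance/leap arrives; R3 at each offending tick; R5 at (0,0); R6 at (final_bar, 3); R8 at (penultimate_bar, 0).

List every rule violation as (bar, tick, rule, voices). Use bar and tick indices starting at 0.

(0, 0, R5, (0, 2))
(1, 0, R1, (0, 3))
(2, 0, R4, (0, 2))
(2, 0, R4, (0, 3))
(3, 0, R2, (0, 2))
(3, 0, R2, (0, 3))
(3, 0, R2, (2, 3))
(3, 0, R3, (1, 2))
(3, 0, R4, (0, 1))
(3, 0, R7, (3,))
(3, 1, R3, (1, 2))
(3, 2, R3, (1, 2))
(3, 3, R3, (1, 2))
(4, 0, R1, (2, 3))
(4, 0, R2, (0, 2))
(4, 0, R3, (1, 2))
(4, 0, R4, (0, 3))
(4, 1, R3, (1, 2))
(4, 2, R3, (1, 2))
(4, 3, R3, (1, 2))
(5, 0, R3, (2, 3))
(5, 0, R4, (0, 3))
(5, 1, R3, (2, 3))
(5, 2, R3, (2, 3))
(5, 3, R3, (2, 3))
(6, 0, R1, (0, 2))
(6, 0, R8, (0, 2))
(7, 0, R2, (0, 1))
(7, 0, R2, (0, 3))
(7, 0, R2, (1, 3))
(7, 0, R7, (3,))
(7, 3, R6, (0, 2))

bar 0: v0=E3 v1=E4 v2=G4 v3=B4 downbeat P5
bar 1: v0=G3 v1=B3 v2=G4 v3=D5 downbeat P5
bar 2: v0=B3 v1=G4 v2=A4 v3=A4 downbeat m7
bar 3: v0=C4 v1=D5 v2=C5 v3=G5 downbeat P5
bar 4: v0=A3 v1=F4 v2=E4 v3=B4 downbeat M2
bar 5: v0=F3 v1=D4 v2=F4 v3=E4 downbeat M7
bar 6: v0=D3 v1=B3 v2=D4 v3=F4 downbeat m3
bar 7: v0=E3 v1=E4 v2=G4 v3=B4 downbeat P5
  -> R5 @ bar 0 tick 0 v(0, 2): opens on m3
  -> R1 @ bar 1 tick 0 v(0, 3): E3/B4 P5 -> G3/D5 P5 similar
  -> R4 @ bar 2 tick 0 v(0, 2): B3/A4 m7 untreated
  -> R4 @ bar 2 tick 0 v(0, 3): B3/A4 m7 untreated
  -> R2 @ bar 3 tick 0 v(0, 2): B3/A4 m7 -> C4/C5 P8 similar
  -> R2 @ bar 3 tick 0 v(0, 3): B3/A4 m7 -> C4/G5 P5 similar
  -> R2 @ bar 3 tick 0 v(2, 3): A4/A4 P1 -> C5/G5 P5 similar
  -> R3 @ bar 3 tick 0 v(1, 2): D5 above C5
  -> R4 @ bar 3 tick 0 v(0, 1): C4/D5 M2 untreated
  -> R7 @ bar 3 tick 0 v(3,): A4->G5 leap 10st
  -> R3 @ bar 3 tick 1 v(1, 2): D5 above C5
  -> R3 @ bar 3 tick 2 v(1, 2): D5 above C5
  -> R3 @ bar 3 tick 3 v(1, 2): D5 above C5
  -> R1 @ bar 4 tick 0 v(2, 3): C5/G5 P5 -> E4/B4 P5 similar
  -> R2 @ bar 4 tick 0 v(0, 2): C4/C5 P8 -> A3/E4 P5 similar
  -> R3 @ bar 4 tick 0 v(1, 2): F4 above E4
  -> R4 @ bar 4 tick 0 v(0, 3): A3/B4 M2 untreated
  -> R3 @ bar 4 tick 1 v(1, 2): F4 above E4
  -> R3 @ bar 4 tick 2 v(1, 2): F4 above E4
  -> R3 @ bar 4 tick 3 v(1, 2): F4 above E4
  -> R3 @ bar 5 tick 0 v(2, 3): F4 above E4
  -> R4 @ bar 5 tick 0 v(0, 3): F3/E4 M7 untreated
  -> R3 @ bar 5 tick 1 v(2, 3): F4 above E4
  -> R3 @ bar 5 tick 2 v(2, 3): F4 above E4
  -> R3 @ bar 5 tick 3 v(2, 3): F4 above E4
  -> R1 @ bar 6 tick 0 v(0, 2): F3/F4 P8 -> D3/D4 P8 similar
  -> R8 @ bar 6 tick 0 v(0, 2): penult P8 not 3rd/6th
  -> R2 @ bar 7 tick 0 v(0, 1): D3/B3 M6 -> E3/E4 P8 similar
  -> R2 @ bar 7 tick 0 v(0, 3): D3/F4 m3 -> E3/B4 P5 similar
  -> R2 @ bar 7 tick 0 v(1, 3): B3/F4 TT -> E4/B4 P5 similar
  -> R7 @ bar 7 tick 0 v(3,): F4->B4 leap 6st
  -> R6 @ bar 7 tick 3 v(0, 2): closes on m3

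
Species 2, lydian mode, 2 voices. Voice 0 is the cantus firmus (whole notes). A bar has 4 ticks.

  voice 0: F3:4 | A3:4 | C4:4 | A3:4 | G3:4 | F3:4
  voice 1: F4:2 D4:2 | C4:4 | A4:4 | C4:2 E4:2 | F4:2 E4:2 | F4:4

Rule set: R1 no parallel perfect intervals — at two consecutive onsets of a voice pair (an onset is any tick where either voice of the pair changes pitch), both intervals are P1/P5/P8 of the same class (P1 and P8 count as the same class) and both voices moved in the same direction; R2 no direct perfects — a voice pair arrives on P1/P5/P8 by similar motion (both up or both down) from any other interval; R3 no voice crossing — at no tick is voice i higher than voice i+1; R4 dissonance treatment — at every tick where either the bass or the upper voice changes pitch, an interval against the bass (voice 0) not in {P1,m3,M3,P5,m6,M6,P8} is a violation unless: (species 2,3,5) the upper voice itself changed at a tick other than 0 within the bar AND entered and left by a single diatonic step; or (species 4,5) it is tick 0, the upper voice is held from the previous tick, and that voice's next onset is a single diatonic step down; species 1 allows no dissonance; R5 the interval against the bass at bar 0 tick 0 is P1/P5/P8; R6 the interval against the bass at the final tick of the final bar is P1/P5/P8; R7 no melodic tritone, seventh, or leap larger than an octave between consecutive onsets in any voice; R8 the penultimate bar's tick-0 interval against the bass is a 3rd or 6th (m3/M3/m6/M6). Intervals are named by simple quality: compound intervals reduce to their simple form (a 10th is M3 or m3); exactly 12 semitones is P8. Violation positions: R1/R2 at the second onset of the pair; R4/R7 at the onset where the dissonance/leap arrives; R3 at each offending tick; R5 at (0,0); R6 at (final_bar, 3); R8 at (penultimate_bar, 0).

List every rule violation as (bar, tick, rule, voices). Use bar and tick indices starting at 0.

(4, 0, R4, (0, 1))
(4, 0, R8, (0, 1))

bar 0: v0=F3 v1=F4 downbeat P8
bar 1: v0=A3 v1=C4 downbeat m3
bar 2: v0=C4 v1=A4 downbeat M6
bar 3: v0=A3 v1=C4 downbeat m3
bar 4: v0=G3 v1=F4 downbeat m7
bar 5: v0=F3 v1=F4 downbeat P8
  -> R4 @ bar 4 tick 0 v(0, 1): G3/F4 m7 untreated
  -> R8 @ bar 4 tick 0 v(0, 1): penult m7 not 3rd/6th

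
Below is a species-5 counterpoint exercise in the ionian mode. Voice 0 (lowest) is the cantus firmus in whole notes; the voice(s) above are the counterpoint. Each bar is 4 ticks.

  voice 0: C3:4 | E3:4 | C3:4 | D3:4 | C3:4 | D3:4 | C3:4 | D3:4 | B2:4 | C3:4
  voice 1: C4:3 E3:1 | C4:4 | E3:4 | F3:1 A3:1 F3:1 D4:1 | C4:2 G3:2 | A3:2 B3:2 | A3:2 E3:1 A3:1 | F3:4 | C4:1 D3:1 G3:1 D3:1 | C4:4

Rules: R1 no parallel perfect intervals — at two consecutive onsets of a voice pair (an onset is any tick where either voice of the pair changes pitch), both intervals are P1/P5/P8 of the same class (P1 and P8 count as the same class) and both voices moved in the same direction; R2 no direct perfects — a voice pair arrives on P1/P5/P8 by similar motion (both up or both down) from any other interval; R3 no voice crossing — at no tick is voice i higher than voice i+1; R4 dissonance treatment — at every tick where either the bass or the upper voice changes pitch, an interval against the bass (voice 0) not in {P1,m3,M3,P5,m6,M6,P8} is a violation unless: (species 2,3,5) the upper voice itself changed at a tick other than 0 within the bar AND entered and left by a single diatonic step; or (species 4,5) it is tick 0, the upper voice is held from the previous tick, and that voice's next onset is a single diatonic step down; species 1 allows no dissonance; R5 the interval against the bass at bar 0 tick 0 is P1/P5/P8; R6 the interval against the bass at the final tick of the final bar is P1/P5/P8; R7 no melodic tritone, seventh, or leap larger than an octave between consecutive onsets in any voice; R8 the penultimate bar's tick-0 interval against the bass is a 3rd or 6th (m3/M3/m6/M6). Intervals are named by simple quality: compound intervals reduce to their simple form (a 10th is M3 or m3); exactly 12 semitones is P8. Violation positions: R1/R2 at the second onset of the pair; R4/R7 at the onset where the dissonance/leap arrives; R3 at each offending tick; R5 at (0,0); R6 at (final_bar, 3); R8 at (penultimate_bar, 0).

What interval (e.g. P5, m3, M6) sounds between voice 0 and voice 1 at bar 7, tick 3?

voice 0=D3 voice 1=F3 -> m3

m3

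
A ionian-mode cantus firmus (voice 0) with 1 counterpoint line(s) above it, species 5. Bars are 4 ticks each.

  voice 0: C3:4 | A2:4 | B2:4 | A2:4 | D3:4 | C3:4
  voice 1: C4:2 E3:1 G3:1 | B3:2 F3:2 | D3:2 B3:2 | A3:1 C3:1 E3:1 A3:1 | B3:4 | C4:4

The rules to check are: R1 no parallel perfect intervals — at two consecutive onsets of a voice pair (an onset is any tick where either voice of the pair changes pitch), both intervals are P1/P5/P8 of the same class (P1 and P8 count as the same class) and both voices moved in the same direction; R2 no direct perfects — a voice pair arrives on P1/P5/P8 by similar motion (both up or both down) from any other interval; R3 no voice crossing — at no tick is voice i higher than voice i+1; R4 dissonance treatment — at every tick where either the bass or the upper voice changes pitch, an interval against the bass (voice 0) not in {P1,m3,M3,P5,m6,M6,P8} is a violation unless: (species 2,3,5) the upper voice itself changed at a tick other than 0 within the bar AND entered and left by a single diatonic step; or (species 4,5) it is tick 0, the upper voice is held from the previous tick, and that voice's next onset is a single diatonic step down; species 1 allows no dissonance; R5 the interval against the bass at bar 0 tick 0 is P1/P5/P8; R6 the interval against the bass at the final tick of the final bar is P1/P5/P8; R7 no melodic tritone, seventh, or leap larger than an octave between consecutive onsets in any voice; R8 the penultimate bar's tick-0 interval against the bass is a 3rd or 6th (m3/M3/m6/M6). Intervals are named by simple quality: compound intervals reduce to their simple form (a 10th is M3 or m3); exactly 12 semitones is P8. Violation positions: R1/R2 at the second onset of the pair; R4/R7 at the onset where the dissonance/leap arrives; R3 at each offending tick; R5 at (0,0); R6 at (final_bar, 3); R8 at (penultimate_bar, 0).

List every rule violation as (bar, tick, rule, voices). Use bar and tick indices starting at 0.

bar 0: v0=C3 v1=C4 downbeat P8
bar 1: v0=A2 v1=B3 downbeat M2
bar 2: v0=B2 v1=D3 downbeat m3
bar 3: v0=A2 v1=A3 downbeat P8
bar 4: v0=D3 v1=B3 downbeat M6
bar 5: v0=C3 v1=C4 downbeat P8
  -> R4 @ bar 1 tick 0 v(0, 1): A2/B3 M2 untreated
  -> R7 @ bar 1 tick 2 v(1,): B3->F3 leap 6st
  -> R1 @ bar 3 tick 0 v(0, 1): B2/B3 P8 -> A2/A3 P8 similar

(1, 0, R4, (0, 1))
(1, 2, R7, (1,))
(3, 0, R1, (0, 1))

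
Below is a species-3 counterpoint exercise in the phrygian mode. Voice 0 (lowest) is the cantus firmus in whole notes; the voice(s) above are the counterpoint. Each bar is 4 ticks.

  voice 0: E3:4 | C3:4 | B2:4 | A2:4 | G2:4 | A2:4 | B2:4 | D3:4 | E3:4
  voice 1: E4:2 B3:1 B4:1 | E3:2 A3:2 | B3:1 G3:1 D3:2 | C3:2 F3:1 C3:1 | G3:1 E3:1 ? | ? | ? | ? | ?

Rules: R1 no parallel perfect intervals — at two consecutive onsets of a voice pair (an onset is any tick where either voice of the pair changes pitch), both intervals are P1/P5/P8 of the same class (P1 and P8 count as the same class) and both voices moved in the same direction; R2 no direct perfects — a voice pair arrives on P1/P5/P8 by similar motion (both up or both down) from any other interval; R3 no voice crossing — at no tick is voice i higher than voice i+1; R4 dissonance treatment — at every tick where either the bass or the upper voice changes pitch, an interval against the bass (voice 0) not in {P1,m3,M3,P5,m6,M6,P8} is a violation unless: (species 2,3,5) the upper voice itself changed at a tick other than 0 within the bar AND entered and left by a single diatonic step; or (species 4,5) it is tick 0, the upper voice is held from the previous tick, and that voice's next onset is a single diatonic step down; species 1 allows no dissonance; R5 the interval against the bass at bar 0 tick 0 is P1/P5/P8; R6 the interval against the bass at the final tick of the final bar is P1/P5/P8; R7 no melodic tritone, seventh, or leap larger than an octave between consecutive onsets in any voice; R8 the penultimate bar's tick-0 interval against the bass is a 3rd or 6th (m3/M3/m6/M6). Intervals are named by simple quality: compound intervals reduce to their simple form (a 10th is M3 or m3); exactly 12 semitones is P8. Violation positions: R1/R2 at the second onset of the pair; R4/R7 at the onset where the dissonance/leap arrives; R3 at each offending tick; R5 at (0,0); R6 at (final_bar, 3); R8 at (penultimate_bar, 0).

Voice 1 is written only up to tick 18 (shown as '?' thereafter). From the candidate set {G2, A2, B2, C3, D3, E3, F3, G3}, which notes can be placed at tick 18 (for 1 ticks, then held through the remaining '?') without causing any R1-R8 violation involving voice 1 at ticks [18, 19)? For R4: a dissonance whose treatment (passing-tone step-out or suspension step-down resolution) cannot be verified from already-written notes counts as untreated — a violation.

G2: legal
A2: violates R4
B2: legal
C3: violates R4
D3: legal
E3: legal
F3: violates R4
G3: legal

{B2, D3, E3, G2, G3}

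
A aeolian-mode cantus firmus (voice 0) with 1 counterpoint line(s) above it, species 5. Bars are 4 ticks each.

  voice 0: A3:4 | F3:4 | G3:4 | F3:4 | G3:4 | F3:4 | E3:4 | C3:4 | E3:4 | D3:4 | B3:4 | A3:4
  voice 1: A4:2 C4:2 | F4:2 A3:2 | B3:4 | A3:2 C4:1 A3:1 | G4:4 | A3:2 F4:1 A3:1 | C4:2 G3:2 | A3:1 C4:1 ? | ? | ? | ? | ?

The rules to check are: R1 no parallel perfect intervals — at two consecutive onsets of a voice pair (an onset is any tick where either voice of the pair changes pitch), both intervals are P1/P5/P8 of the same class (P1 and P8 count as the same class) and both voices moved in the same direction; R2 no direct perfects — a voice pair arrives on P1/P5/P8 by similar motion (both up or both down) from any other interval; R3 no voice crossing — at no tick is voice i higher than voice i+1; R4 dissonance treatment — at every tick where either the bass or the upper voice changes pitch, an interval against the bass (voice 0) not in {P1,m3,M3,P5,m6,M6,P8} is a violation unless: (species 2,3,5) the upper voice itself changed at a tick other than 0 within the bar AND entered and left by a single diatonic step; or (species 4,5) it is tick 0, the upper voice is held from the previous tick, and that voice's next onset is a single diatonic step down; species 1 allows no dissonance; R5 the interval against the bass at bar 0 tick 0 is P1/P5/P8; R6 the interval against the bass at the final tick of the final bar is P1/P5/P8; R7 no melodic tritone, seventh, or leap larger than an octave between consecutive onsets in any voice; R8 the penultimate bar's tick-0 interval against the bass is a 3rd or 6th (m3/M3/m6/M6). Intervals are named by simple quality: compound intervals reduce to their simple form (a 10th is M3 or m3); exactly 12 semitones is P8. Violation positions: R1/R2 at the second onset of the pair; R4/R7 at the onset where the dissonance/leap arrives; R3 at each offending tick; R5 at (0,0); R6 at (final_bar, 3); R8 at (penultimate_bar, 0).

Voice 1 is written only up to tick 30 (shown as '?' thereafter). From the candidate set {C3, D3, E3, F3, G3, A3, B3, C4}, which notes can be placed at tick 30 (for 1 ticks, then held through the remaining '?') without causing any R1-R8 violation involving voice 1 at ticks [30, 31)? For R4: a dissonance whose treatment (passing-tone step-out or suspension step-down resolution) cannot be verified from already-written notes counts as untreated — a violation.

C3: legal
D3: violates R4,R7
E3: legal
F3: violates R4
G3: legal
A3: legal
B3: violates R4
C4: legal

{A3, C3, C4, E3, G3}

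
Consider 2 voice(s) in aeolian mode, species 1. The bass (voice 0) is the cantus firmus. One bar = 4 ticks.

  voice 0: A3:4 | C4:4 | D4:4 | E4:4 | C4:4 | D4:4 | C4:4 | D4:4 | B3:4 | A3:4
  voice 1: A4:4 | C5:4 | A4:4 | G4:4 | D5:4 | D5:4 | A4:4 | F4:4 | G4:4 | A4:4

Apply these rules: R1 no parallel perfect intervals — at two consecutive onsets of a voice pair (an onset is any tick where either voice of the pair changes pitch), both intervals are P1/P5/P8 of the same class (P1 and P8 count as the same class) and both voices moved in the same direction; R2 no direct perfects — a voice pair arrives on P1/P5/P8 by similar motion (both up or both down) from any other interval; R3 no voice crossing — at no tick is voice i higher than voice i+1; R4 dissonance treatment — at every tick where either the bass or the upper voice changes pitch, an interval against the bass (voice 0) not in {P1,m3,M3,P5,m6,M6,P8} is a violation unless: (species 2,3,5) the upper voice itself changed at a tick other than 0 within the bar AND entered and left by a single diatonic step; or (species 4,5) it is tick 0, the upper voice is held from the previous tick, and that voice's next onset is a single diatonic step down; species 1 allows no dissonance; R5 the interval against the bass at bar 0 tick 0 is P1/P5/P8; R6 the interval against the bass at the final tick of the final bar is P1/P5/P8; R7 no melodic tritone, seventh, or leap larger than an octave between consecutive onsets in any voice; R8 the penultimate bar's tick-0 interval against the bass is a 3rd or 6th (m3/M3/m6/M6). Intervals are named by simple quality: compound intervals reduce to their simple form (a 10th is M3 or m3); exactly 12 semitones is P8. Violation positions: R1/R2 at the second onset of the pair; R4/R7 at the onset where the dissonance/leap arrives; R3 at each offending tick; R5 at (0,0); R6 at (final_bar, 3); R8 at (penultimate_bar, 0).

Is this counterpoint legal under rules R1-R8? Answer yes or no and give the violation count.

bar 0: v0=A3 v1=A4 (P8)
bar 1: v0=C4 v1=C5 (P8)
bar 2: v0=D4 v1=A4 (P5)
bar 3: v0=E4 v1=G4 (m3)
bar 4: v0=C4 v1=D5 (M2)
bar 5: v0=D4 v1=D5 (P8)
bar 6: v0=C4 v1=A4 (M6)
bar 7: v0=D4 v1=F4 (m3)
bar 8: v0=B3 v1=G4 (m6)
bar 9: v0=A3 v1=A4 (P8)
  R1 @ bar1.0: A3/A4 P8 -> C4/C5 P8 similar
  R4 @ bar4.0: C4/D5 M2 untreated

No (2 violations)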